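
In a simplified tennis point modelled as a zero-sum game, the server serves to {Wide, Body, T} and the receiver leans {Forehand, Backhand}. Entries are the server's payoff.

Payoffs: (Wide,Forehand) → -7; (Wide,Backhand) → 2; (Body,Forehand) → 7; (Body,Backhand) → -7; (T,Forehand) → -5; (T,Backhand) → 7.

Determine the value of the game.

7/13

Row minima: Wide → -7, Body → -7, T → -5; maximin = -5.
Column maxima: Forehand → 7, Backhand → 7; minimax = 7.
-5 ≠ 7, so there is no saddle point; optimal play is mixed.
Wide is strictly dominated by T, so the server never plays it.
On the remaining 2×2 (Body, T vs Forehand, Backhand):
Let the server play Body with probability p. Expected payoff against Forehand: 7p + (-5)(1−p) = 12p − 5; against Backhand: (-7)p + 7(1−p) = −14p + 7.
Setting these equal: 12p − 5 = −14p + 7 ⇒ 26p = 12 ⇒ p = 6/13, and the value is (12)·(6/13) − 5 = 7/13.
For the receiver: with q = P(Forehand), equating Body's and T's payoffs gives 14q − 7 = −12q + 7 ⇒ q = 7/13.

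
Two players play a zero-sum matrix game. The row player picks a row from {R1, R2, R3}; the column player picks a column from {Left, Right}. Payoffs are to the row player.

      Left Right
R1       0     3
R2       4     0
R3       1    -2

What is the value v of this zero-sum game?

12/7

Row minima: R1 → 0, R2 → 0, R3 → -2; maximin = 0.
Column maxima: Left → 4, Right → 3; minimax = 3.
0 ≠ 3, so there is no saddle point; optimal play is mixed.
R3 is strictly dominated by R2, so the row player never plays it.
On the remaining 2×2 (R1, R2 vs Left, Right):
Let the row player play R1 with probability p. Expected payoff against Left: 0p + 4(1−p) = −4p + 4; against Right: 3p + 0(1−p) = 3p.
Setting these equal: −4p + 4 = 3p ⇒ −7p = -4 ⇒ p = 4/7, and the value is (-4)·(4/7) + 4 = 12/7.
For the column player: with q = P(Left), equating R1's and R2's payoffs gives −3q + 3 = 4q ⇒ q = 3/7.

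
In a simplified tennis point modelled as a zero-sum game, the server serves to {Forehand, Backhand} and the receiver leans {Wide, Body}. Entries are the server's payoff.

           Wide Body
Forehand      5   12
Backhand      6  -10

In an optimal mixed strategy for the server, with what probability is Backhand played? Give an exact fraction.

Row minima: Forehand → 5, Backhand → -10; maximin = 5.
Column maxima: Wide → 6, Body → 12; minimax = 6.
5 ≠ 6, so there is no saddle point; optimal play is mixed.
Let the server play Forehand with probability p. Expected payoff against Wide: 5p + 6(1−p) = −p + 6; against Body: 12p + (-10)(1−p) = 22p − 10.
Setting these equal: −p + 6 = 22p − 10 ⇒ −23p = -16 ⇒ p = 16/23, and the value is (-1)·(16/23) + 6 = 122/23.
For the receiver: with q = P(Wide), equating Forehand's and Backhand's payoffs gives −7q + 12 = 16q − 10 ⇒ q = 22/23.

7/23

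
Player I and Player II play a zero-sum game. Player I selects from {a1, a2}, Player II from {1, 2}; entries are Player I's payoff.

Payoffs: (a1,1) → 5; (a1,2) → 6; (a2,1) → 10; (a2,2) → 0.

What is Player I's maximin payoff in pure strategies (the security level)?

Row minima: a1 → 5, a2 → 0.
The best of these is 5.

5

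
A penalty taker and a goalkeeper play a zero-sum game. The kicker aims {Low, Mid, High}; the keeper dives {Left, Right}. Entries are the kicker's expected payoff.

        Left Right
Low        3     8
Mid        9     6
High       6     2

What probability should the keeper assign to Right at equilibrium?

3/4

Row minima: Low → 3, Mid → 6, High → 2; maximin = 6.
Column maxima: Left → 9, Right → 8; minimax = 8.
6 ≠ 8, so there is no saddle point; optimal play is mixed.
High is strictly dominated by Mid, so the kicker never plays it.
On the remaining 2×2 (Low, Mid vs Left, Right):
Let the kicker play Low with probability p. Expected payoff against Left: 3p + 9(1−p) = −6p + 9; against Right: 8p + 6(1−p) = 2p + 6.
Setting these equal: −6p + 9 = 2p + 6 ⇒ −8p = -3 ⇒ p = 3/8, and the value is (-6)·(3/8) + 9 = 27/4.
For the keeper: with q = P(Left), equating Low's and Mid's payoffs gives −5q + 8 = 3q + 6 ⇒ q = 1/4.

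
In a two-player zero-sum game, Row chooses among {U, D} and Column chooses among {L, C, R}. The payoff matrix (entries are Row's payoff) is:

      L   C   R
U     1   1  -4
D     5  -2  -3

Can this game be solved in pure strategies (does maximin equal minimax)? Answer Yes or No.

Yes

Row minima: U → -4, D → -3; maximin = -3.
Column maxima: L → 5, C → 1, R → -3; minimax = -3.
maximin = minimax = -3, so a saddle point exists.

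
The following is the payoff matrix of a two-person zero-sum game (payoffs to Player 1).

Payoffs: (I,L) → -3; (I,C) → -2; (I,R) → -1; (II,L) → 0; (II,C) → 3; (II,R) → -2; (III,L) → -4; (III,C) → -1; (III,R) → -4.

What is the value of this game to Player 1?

Row minima: I → -3, II → -2, III → -4; maximin = -2.
Column maxima: L → 0, C → 3, R → -1; minimax = -1.
-2 ≠ -1, so there is no saddle point; optimal play is mixed.
III is strictly dominated by II, so Player 1 never plays it.
C is strictly dominated by L (it gives Player 1 strictly more in every row), so Player 2 never plays it.
On the remaining 2×2 (I, II vs L, R):
Let Player 1 play I with probability p. Expected payoff against L: (-3)p + 0(1−p) = −3p; against R: (-1)p + (-2)(1−p) = p − 2.
Setting these equal: −3p = p − 2 ⇒ −4p = -2 ⇒ p = 1/2, and the value is (-3)·(1/2) = -3/2.
For Player 2: with q = P(L), equating I's and II's payoffs gives −2q − 1 = 2q − 2 ⇒ q = 1/4.

-3/2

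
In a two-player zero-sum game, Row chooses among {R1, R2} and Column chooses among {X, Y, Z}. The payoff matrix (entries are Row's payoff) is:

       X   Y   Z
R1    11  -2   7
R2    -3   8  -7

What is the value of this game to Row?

7/4

Row minima: R1 → -2, R2 → -7; maximin = -2.
Column maxima: X → 11, Y → 8, Z → 7; minimax = 7.
-2 ≠ 7, so there is no saddle point; optimal play is mixed.
X is strictly dominated by Z (it gives Row strictly more in every row), so Column never plays it.
On the remaining 2×2 (R1, R2 vs Y, Z):
Let Row play R1 with probability p. Expected payoff against Y: (-2)p + 8(1−p) = −10p + 8; against Z: 7p + (-7)(1−p) = 14p − 7.
Setting these equal: −10p + 8 = 14p − 7 ⇒ −24p = -15 ⇒ p = 5/8, and the value is (-10)·(5/8) + 8 = 7/4.
For Column: with q = P(Y), equating R1's and R2's payoffs gives −9q + 7 = 15q − 7 ⇒ q = 7/12.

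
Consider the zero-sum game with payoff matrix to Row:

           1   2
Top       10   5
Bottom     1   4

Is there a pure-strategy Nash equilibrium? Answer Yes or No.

Yes

Row minima: Top → 5, Bottom → 1; maximin = 5.
Column maxima: 1 → 10, 2 → 5; minimax = 5.
maximin = minimax = 5, so a saddle point exists.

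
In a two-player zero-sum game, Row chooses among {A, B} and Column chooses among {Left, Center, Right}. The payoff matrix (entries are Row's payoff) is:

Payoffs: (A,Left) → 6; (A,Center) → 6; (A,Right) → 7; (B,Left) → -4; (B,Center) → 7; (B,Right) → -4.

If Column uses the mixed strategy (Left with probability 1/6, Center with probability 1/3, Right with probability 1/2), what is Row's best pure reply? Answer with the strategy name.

A

Expected payoff of A: (1/6)·6 + (1/3)·6 + (1/2)·7 = 13/2.
Expected payoff of B: (1/6)·(-4) + (1/3)·7 + (1/2)·(-4) = -1/3.
The largest is 13/2, so Row's best response is A.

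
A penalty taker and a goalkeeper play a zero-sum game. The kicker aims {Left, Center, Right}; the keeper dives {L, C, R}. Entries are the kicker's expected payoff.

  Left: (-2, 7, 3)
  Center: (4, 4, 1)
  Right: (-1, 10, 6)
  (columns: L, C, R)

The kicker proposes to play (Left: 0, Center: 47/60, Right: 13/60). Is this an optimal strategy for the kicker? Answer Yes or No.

No

Against L this mix gives (47/60)·4 + (13/60)·(-1) = 35/12.
Against C this mix gives (47/60)·4 + (13/60)·10 = 53/10.
Against R this mix gives (47/60)·1 + (13/60)·6 = 25/12.
The keeper will play R, holding the kicker to 25/12. Shifting weight toward the row that does better against R would raise this floor (the equalizing mix achieves 5/2 against both R and L), so the proposed strategy is not optimal.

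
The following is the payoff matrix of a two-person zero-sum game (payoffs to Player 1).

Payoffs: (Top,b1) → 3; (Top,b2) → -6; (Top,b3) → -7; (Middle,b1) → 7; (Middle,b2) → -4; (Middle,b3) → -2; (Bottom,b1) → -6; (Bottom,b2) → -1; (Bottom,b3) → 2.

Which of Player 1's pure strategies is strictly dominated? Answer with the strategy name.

Middle gives a strictly higher payoff than Top against every column: 7 > 3, -4 > -6, -2 > -7.
So Top is strictly dominated and Player 1 never plays it.

Top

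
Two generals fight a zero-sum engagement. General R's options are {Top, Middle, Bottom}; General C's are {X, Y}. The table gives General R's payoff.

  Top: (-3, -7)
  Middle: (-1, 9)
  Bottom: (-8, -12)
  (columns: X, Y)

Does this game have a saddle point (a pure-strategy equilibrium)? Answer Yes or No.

Row minima: Top → -7, Middle → -1, Bottom → -12; maximin = -1.
Column maxima: X → -1, Y → 9; minimax = -1.
maximin = minimax = -1, so a saddle point exists.

Yes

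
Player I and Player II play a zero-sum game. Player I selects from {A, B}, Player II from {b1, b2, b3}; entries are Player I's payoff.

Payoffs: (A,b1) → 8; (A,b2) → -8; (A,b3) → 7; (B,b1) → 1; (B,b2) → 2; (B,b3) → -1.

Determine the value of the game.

Row minima: A → -8, B → -1; maximin = -1.
Column maxima: b1 → 8, b2 → 2, b3 → 7; minimax = 2.
-1 ≠ 2, so there is no saddle point; optimal play is mixed.
b1 is strictly dominated by b3 (it gives Player I strictly more in every row), so Player II never plays it.
On the remaining 2×2 (A, B vs b2, b3):
Let Player I play A with probability p. Expected payoff against b2: (-8)p + 2(1−p) = −10p + 2; against b3: 7p + (-1)(1−p) = 8p − 1.
Setting these equal: −10p + 2 = 8p − 1 ⇒ −18p = -3 ⇒ p = 1/6, and the value is (-10)·(1/6) + 2 = 1/3.
For Player II: with q = P(b2), equating A's and B's payoffs gives −15q + 7 = 3q − 1 ⇒ q = 4/9.

1/3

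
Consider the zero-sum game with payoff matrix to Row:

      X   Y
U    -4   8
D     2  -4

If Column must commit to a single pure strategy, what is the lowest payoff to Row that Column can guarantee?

Column maxima: X → 2, Y → 8.
The smallest of these is 2.

2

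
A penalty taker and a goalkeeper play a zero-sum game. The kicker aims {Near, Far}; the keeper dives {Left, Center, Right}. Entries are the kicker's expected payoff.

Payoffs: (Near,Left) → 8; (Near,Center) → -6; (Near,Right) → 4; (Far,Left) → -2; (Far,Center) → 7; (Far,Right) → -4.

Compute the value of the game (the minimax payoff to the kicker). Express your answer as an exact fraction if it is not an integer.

4/21

Row minima: Near → -6, Far → -4; maximin = -4.
Column maxima: Left → 8, Center → 7, Right → 4; minimax = 4.
-4 ≠ 4, so there is no saddle point; optimal play is mixed.
Left is strictly dominated by Right (it gives the kicker strictly more in every row), so the keeper never plays it.
On the remaining 2×2 (Near, Far vs Center, Right):
Let the kicker play Near with probability p. Expected payoff against Center: (-6)p + 7(1−p) = −13p + 7; against Right: 4p + (-4)(1−p) = 8p − 4.
Setting these equal: −13p + 7 = 8p − 4 ⇒ −21p = -11 ⇒ p = 11/21, and the value is (-13)·(11/21) + 7 = 4/21.
For the keeper: with q = P(Center), equating Near's and Far's payoffs gives −10q + 4 = 11q − 4 ⇒ q = 8/21.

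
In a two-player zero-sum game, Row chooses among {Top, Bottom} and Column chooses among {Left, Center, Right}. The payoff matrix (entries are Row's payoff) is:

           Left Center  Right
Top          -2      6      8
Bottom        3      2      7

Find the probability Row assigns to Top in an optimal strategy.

1/9

Row minima: Top → -2, Bottom → 2; maximin = 2.
Column maxima: Left → 3, Center → 6, Right → 8; minimax = 3.
2 ≠ 3, so there is no saddle point; optimal play is mixed.
Right is strictly dominated by Left (it gives Row strictly more in every row), so Column never plays it.
On the remaining 2×2 (Top, Bottom vs Left, Center):
Let Row play Top with probability p. Expected payoff against Left: (-2)p + 3(1−p) = −5p + 3; against Center: 6p + 2(1−p) = 4p + 2.
Setting these equal: −5p + 3 = 4p + 2 ⇒ −9p = -1 ⇒ p = 1/9, and the value is (-5)·(1/9) + 3 = 22/9.
For Column: with q = P(Left), equating Top's and Bottom's payoffs gives −8q + 6 = q + 2 ⇒ q = 4/9.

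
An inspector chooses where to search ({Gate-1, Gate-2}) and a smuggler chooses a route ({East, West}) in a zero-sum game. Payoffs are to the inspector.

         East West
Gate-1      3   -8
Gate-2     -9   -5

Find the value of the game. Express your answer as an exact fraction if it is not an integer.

-29/5

Row minima: Gate-1 → -8, Gate-2 → -9; maximin = -8.
Column maxima: East → 3, West → -5; minimax = -5.
-8 ≠ -5, so there is no saddle point; optimal play is mixed.
Let the inspector play Gate-1 with probability p. Expected payoff against East: 3p + (-9)(1−p) = 12p − 9; against West: (-8)p + (-5)(1−p) = −3p − 5.
Setting these equal: 12p − 9 = −3p − 5 ⇒ 15p = 4 ⇒ p = 4/15, and the value is (12)·(4/15) − 9 = -29/5.
For the smuggler: with q = P(East), equating Gate-1's and Gate-2's payoffs gives 11q − 8 = −4q − 5 ⇒ q = 1/5.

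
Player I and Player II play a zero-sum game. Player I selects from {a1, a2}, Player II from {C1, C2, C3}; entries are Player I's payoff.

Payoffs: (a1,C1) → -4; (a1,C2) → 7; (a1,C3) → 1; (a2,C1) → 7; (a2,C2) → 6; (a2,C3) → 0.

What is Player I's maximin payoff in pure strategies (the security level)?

Row minima: a1 → -4, a2 → 0.
The best of these is 0.

0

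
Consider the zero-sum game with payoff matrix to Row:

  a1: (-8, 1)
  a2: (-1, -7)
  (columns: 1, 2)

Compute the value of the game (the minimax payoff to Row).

Row minima: a1 → -8, a2 → -7; maximin = -7.
Column maxima: 1 → -1, 2 → 1; minimax = -1.
-7 ≠ -1, so there is no saddle point; optimal play is mixed.
Let Row play a1 with probability p. Expected payoff against 1: (-8)p + (-1)(1−p) = −7p − 1; against 2: 1p + (-7)(1−p) = 8p − 7.
Setting these equal: −7p − 1 = 8p − 7 ⇒ −15p = -6 ⇒ p = 2/5, and the value is (-7)·(2/5) − 1 = -19/5.
For Column: with q = P(1), equating a1's and a2's payoffs gives −9q + 1 = 6q − 7 ⇒ q = 8/15.

-19/5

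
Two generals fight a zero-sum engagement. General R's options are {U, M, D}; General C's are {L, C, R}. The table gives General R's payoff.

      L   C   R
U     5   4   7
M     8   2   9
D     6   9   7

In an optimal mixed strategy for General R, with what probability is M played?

Row minima: U → 4, M → 2, D → 6; maximin = 6.
Column maxima: L → 8, C → 9, R → 9; minimax = 8.
6 ≠ 8, so there is no saddle point; optimal play is mixed.
R is strictly dominated by L (it gives General R strictly more in every row), so General C never plays it.
With R eliminated, U is strictly dominated by D (D gives General R strictly more in every remaining column), so General R never plays it.
On the remaining 2×2 (M, D vs L, C):
Let General R play M with probability p. Expected payoff against L: 8p + 6(1−p) = 2p + 6; against C: 2p + 9(1−p) = −7p + 9.
Setting these equal: 2p + 6 = −7p + 9 ⇒ 9p = 3 ⇒ p = 1/3, and the value is (2)·(1/3) + 6 = 20/3.
For General C: with q = P(L), equating M's and D's payoffs gives 6q + 2 = −3q + 9 ⇒ q = 7/9.

1/3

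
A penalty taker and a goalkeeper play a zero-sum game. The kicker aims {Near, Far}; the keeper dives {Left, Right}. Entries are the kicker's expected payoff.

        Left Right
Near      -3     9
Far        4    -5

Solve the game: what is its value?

1

Row minima: Near → -3, Far → -5; maximin = -3.
Column maxima: Left → 4, Right → 9; minimax = 4.
-3 ≠ 4, so there is no saddle point; optimal play is mixed.
Let the kicker play Near with probability p. Expected payoff against Left: (-3)p + 4(1−p) = −7p + 4; against Right: 9p + (-5)(1−p) = 14p − 5.
Setting these equal: −7p + 4 = 14p − 5 ⇒ −21p = -9 ⇒ p = 3/7, and the value is (-7)·(3/7) + 4 = 1.
For the keeper: with q = P(Left), equating Near's and Far's payoffs gives −12q + 9 = 9q − 5 ⇒ q = 2/3.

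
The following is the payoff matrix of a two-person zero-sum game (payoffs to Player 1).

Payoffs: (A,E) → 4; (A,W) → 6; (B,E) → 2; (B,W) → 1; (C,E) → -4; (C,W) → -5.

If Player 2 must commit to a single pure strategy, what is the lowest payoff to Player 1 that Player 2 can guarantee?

Column maxima: E → 4, W → 6.
The smallest of these is 4.

4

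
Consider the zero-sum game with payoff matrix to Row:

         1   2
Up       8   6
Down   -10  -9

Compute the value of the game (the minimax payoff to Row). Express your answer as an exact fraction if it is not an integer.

Row minima: Up → 6, Down → -10; maximin = 6.
Column maxima: 1 → 8, 2 → 6; minimax = 6.
Since maximin = minimax = 6, there is a saddle point and the value is 6.

6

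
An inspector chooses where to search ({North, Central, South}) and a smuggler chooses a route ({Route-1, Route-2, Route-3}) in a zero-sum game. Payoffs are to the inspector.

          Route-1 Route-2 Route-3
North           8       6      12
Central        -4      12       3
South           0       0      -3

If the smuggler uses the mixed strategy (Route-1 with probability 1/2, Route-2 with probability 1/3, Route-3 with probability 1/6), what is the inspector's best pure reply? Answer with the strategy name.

North

Expected payoff of North: (1/2)·8 + (1/3)·6 + (1/6)·12 = 8.
Expected payoff of Central: (1/2)·(-4) + (1/3)·12 + (1/6)·3 = 5/2.
Expected payoff of South: (1/2)·0 + (1/3)·0 + (1/6)·(-3) = -1/2.
The largest is 8, so the inspector's best response is North.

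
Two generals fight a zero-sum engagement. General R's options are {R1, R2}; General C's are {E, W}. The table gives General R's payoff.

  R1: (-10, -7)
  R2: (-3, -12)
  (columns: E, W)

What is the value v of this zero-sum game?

Row minima: R1 → -10, R2 → -12; maximin = -10.
Column maxima: E → -3, W → -7; minimax = -7.
-10 ≠ -7, so there is no saddle point; optimal play is mixed.
Let General R play R1 with probability p. Expected payoff against E: (-10)p + (-3)(1−p) = −7p − 3; against W: (-7)p + (-12)(1−p) = 5p − 12.
Setting these equal: −7p − 3 = 5p − 12 ⇒ −12p = -9 ⇒ p = 3/4, and the value is (-7)·(3/4) − 3 = -33/4.
For General C: with q = P(E), equating R1's and R2's payoffs gives −3q − 7 = 9q − 12 ⇒ q = 5/12.

-33/4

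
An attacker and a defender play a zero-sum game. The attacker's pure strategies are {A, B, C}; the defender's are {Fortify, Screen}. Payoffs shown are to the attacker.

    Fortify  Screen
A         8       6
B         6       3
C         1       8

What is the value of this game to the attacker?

58/9

Row minima: A → 6, B → 3, C → 1; maximin = 6.
Column maxima: Fortify → 8, Screen → 8; minimax = 8.
6 ≠ 8, so there is no saddle point; optimal play is mixed.
B is strictly dominated by A, so the attacker never plays it.
On the remaining 2×2 (A, C vs Fortify, Screen):
Let the attacker play A with probability p. Expected payoff against Fortify: 8p + 1(1−p) = 7p + 1; against Screen: 6p + 8(1−p) = −2p + 8.
Setting these equal: 7p + 1 = −2p + 8 ⇒ 9p = 7 ⇒ p = 7/9, and the value is (7)·(7/9) + 1 = 58/9.
For the defender: with q = P(Fortify), equating A's and C's payoffs gives 2q + 6 = −7q + 8 ⇒ q = 2/9.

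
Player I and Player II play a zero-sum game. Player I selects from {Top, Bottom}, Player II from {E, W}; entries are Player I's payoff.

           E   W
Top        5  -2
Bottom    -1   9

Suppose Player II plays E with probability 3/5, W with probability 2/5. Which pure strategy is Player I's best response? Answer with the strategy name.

Bottom

Expected payoff of Top: (3/5)·5 + (2/5)·(-2) = 11/5.
Expected payoff of Bottom: (3/5)·(-1) + (2/5)·9 = 3.
The largest is 3, so Player I's best response is Bottom.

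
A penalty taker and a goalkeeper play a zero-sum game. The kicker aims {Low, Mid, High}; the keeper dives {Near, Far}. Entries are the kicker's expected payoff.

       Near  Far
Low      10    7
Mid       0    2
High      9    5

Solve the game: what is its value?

7

Row minima: Low → 7, Mid → 0, High → 5; maximin = 7.
Column maxima: Near → 10, Far → 7; minimax = 7.
Since maximin = minimax = 7, there is a saddle point and the value is 7.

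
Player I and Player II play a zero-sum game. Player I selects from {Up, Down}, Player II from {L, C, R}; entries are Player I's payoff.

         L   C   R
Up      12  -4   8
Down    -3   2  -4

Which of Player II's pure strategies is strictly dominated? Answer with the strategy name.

L

R holds Player I's payoff strictly below L in every row: 8 < 12, -4 < -3.
So L is strictly dominated for Player II.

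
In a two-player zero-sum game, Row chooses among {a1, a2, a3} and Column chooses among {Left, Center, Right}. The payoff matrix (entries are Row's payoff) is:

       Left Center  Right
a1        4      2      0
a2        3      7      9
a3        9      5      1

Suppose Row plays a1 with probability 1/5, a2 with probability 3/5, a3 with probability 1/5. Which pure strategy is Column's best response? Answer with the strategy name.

If Column plays Left, Row's expected payoff is (1/5)·4 + (3/5)·3 + (1/5)·9 = 22/5.
If Column plays Center, Row's expected payoff is (1/5)·2 + (3/5)·7 + (1/5)·5 = 28/5.
If Column plays Right, Row's expected payoff is (1/5)·0 + (3/5)·9 + (1/5)·1 = 28/5.
Column minimizes Row's payoff; the smallest is 22/5, so the best response is Left.

Left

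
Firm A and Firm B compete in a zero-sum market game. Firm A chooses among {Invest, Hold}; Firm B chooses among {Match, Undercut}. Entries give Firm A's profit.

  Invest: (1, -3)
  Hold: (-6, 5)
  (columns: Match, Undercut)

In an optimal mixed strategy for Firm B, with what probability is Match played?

8/15

Row minima: Invest → -3, Hold → -6; maximin = -3.
Column maxima: Match → 1, Undercut → 5; minimax = 1.
-3 ≠ 1, so there is no saddle point; optimal play is mixed.
Let Firm A play Invest with probability p. Expected payoff against Match: 1p + (-6)(1−p) = 7p − 6; against Undercut: (-3)p + 5(1−p) = −8p + 5.
Setting these equal: 7p − 6 = −8p + 5 ⇒ 15p = 11 ⇒ p = 11/15, and the value is (7)·(11/15) − 6 = -13/15.
For Firm B: with q = P(Match), equating Invest's and Hold's payoffs gives 4q − 3 = −11q + 5 ⇒ q = 8/15.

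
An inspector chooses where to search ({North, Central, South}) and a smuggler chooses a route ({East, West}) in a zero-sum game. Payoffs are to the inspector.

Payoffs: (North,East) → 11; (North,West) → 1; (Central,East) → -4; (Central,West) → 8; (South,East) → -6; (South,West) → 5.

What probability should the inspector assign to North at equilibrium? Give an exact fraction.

6/11

Row minima: North → 1, Central → -4, South → -6; maximin = 1.
Column maxima: East → 11, West → 8; minimax = 8.
1 ≠ 8, so there is no saddle point; optimal play is mixed.
South is strictly dominated by Central, so the inspector never plays it.
On the remaining 2×2 (North, Central vs East, West):
Let the inspector play North with probability p. Expected payoff against East: 11p + (-4)(1−p) = 15p − 4; against West: 1p + 8(1−p) = −7p + 8.
Setting these equal: 15p − 4 = −7p + 8 ⇒ 22p = 12 ⇒ p = 6/11, and the value is (15)·(6/11) − 4 = 46/11.
For the smuggler: with q = P(East), equating North's and Central's payoffs gives 10q + 1 = −12q + 8 ⇒ q = 7/22.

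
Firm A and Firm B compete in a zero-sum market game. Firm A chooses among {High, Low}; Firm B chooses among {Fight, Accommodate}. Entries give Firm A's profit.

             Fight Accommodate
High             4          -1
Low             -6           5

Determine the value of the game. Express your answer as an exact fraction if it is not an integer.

7/8

Row minima: High → -1, Low → -6; maximin = -1.
Column maxima: Fight → 4, Accommodate → 5; minimax = 4.
-1 ≠ 4, so there is no saddle point; optimal play is mixed.
Let Firm A play High with probability p. Expected payoff against Fight: 4p + (-6)(1−p) = 10p − 6; against Accommodate: (-1)p + 5(1−p) = −6p + 5.
Setting these equal: 10p − 6 = −6p + 5 ⇒ 16p = 11 ⇒ p = 11/16, and the value is (10)·(11/16) − 6 = 7/8.
For Firm B: with q = P(Fight), equating High's and Low's payoffs gives 5q − 1 = −11q + 5 ⇒ q = 3/8.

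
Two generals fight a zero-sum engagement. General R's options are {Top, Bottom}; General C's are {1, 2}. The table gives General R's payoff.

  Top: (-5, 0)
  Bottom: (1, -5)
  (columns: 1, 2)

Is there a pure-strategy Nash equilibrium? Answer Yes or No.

No

Row minima: Top → -5, Bottom → -5; maximin = -5.
Column maxima: 1 → 1, 2 → 0; minimax = 0.
-5 ≠ 0, so no pure-strategy equilibrium exists.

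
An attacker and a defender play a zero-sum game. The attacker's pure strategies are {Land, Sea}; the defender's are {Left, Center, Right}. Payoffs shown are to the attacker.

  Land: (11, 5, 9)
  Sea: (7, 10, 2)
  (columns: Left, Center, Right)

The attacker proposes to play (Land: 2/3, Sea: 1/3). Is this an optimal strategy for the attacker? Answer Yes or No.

Against Left this mix gives (2/3)·11 + (1/3)·7 = 29/3.
Against Center this mix gives (2/3)·5 + (1/3)·10 = 20/3.
Against Right this mix gives (2/3)·9 + (1/3)·2 = 20/3.
All of the defender's active replies (Center, Right) yield 20/3, and no column does worse for the attacker. The mix makes the defender indifferent and guarantees 20/3, so it is optimal.

Yes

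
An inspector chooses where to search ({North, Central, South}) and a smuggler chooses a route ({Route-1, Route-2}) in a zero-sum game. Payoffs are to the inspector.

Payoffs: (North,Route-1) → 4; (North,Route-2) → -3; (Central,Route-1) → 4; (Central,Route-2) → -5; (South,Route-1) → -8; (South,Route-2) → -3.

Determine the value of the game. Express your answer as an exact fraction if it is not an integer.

Row minima: North → -3, Central → -5, South → -8; maximin = -3.
Column maxima: Route-1 → 4, Route-2 → -3; minimax = -3.
Since maximin = minimax = -3, there is a saddle point and the value is -3.

-3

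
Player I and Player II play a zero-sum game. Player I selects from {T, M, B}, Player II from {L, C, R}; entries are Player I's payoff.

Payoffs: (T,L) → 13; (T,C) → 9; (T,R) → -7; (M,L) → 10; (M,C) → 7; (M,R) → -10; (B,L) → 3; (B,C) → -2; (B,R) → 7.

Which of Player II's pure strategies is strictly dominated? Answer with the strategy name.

L

C holds Player I's payoff strictly below L in every row: 9 < 13, 7 < 10, -2 < 3.
So L is strictly dominated for Player II.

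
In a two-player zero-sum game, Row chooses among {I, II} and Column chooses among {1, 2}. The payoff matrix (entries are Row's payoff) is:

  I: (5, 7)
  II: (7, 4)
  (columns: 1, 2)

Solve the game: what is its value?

29/5

Row minima: I → 5, II → 4; maximin = 5.
Column maxima: 1 → 7, 2 → 7; minimax = 7.
5 ≠ 7, so there is no saddle point; optimal play is mixed.
Let Row play I with probability p. Expected payoff against 1: 5p + 7(1−p) = −2p + 7; against 2: 7p + 4(1−p) = 3p + 4.
Setting these equal: −2p + 7 = 3p + 4 ⇒ −5p = -3 ⇒ p = 3/5, and the value is (-2)·(3/5) + 7 = 29/5.
For Column: with q = P(1), equating I's and II's payoffs gives −2q + 7 = 3q + 4 ⇒ q = 3/5.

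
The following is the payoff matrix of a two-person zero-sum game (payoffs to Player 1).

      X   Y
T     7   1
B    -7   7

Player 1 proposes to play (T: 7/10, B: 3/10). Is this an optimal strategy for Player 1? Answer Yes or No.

Against X this mix gives (7/10)·7 + (3/10)·(-7) = 14/5.
Against Y this mix gives (7/10)·1 + (3/10)·7 = 14/5.
All of Player 2's active replies (X, Y) yield 14/5, and no column does worse for Player 1. The mix makes Player 2 indifferent and guarantees 14/5, so it is optimal.

Yes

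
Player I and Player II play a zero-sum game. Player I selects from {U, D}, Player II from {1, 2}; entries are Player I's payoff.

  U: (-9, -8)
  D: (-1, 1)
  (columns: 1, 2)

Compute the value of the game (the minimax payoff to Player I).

-1

Row minima: U → -9, D → -1; maximin = -1.
Column maxima: 1 → -1, 2 → 1; minimax = -1.
Since maximin = minimax = -1, there is a saddle point and the value is -1.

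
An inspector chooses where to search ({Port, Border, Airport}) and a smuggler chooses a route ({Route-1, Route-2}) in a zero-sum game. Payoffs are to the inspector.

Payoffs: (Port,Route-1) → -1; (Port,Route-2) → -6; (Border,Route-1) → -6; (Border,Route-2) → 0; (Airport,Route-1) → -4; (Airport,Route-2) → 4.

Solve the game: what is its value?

-28/13

Row minima: Port → -6, Border → -6, Airport → -4; maximin = -4.
Column maxima: Route-1 → -1, Route-2 → 4; minimax = -1.
-4 ≠ -1, so there is no saddle point; optimal play is mixed.
Border is strictly dominated by Airport, so the inspector never plays it.
On the remaining 2×2 (Port, Airport vs Route-1, Route-2):
Let the inspector play Port with probability p. Expected payoff against Route-1: (-1)p + (-4)(1−p) = 3p − 4; against Route-2: (-6)p + 4(1−p) = −10p + 4.
Setting these equal: 3p − 4 = −10p + 4 ⇒ 13p = 8 ⇒ p = 8/13, and the value is (3)·(8/13) − 4 = -28/13.
For the smuggler: with q = P(Route-1), equating Port's and Airport's payoffs gives 5q − 6 = −8q + 4 ⇒ q = 10/13.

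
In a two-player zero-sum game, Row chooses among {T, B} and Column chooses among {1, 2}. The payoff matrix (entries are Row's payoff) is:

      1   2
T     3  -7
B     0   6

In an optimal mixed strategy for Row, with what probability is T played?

3/8

Row minima: T → -7, B → 0; maximin = 0.
Column maxima: 1 → 3, 2 → 6; minimax = 3.
0 ≠ 3, so there is no saddle point; optimal play is mixed.
Let Row play T with probability p. Expected payoff against 1: 3p + 0(1−p) = 3p; against 2: (-7)p + 6(1−p) = −13p + 6.
Setting these equal: 3p = −13p + 6 ⇒ 16p = 6 ⇒ p = 3/8, and the value is (3)·(3/8) = 9/8.
For Column: with q = P(1), equating T's and B's payoffs gives 10q − 7 = −6q + 6 ⇒ q = 13/16.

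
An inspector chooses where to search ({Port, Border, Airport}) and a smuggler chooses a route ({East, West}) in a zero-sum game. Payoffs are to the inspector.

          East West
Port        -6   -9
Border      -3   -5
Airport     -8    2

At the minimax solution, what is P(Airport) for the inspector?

Row minima: Port → -9, Border → -5, Airport → -8; maximin = -5.
Column maxima: East → -3, West → 2; minimax = -3.
-5 ≠ -3, so there is no saddle point; optimal play is mixed.
Port is strictly dominated by Border, so the inspector never plays it.
On the remaining 2×2 (Border, Airport vs East, West):
Let the inspector play Border with probability p. Expected payoff against East: (-3)p + (-8)(1−p) = 5p − 8; against West: (-5)p + 2(1−p) = −7p + 2.
Setting these equal: 5p − 8 = −7p + 2 ⇒ 12p = 10 ⇒ p = 5/6, and the value is (5)·(5/6) − 8 = -23/6.
For the smuggler: with q = P(East), equating Border's and Airport's payoffs gives 2q − 5 = −10q + 2 ⇒ q = 7/12.

1/6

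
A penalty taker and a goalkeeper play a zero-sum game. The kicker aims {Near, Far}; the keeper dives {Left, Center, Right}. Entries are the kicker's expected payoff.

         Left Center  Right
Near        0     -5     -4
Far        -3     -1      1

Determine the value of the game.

-15/7

Row minima: Near → -5, Far → -3; maximin = -3.
Column maxima: Left → 0, Center → -1, Right → 1; minimax = -1.
-3 ≠ -1, so there is no saddle point; optimal play is mixed.
Right is strictly dominated by Center (it gives the kicker strictly more in every row), so the keeper never plays it.
On the remaining 2×2 (Near, Far vs Left, Center):
Let the kicker play Near with probability p. Expected payoff against Left: 0p + (-3)(1−p) = 3p − 3; against Center: (-5)p + (-1)(1−p) = −4p − 1.
Setting these equal: 3p − 3 = −4p − 1 ⇒ 7p = 2 ⇒ p = 2/7, and the value is (3)·(2/7) − 3 = -15/7.
For the keeper: with q = P(Left), equating Near's and Far's payoffs gives 5q − 5 = −2q − 1 ⇒ q = 4/7.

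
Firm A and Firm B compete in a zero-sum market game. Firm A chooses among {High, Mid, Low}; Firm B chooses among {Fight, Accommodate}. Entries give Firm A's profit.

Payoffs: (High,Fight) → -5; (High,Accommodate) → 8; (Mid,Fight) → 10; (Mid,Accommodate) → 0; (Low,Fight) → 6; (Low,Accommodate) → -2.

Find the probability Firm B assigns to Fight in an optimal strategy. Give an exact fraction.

8/23

Row minima: High → -5, Mid → 0, Low → -2; maximin = 0.
Column maxima: Fight → 10, Accommodate → 8; minimax = 8.
0 ≠ 8, so there is no saddle point; optimal play is mixed.
Low is strictly dominated by Mid, so Firm A never plays it.
On the remaining 2×2 (High, Mid vs Fight, Accommodate):
Let Firm A play High with probability p. Expected payoff against Fight: (-5)p + 10(1−p) = −15p + 10; against Accommodate: 8p + 0(1−p) = 8p.
Setting these equal: −15p + 10 = 8p ⇒ −23p = -10 ⇒ p = 10/23, and the value is (-15)·(10/23) + 10 = 80/23.
For Firm B: with q = P(Fight), equating High's and Mid's payoffs gives −13q + 8 = 10q ⇒ q = 8/23.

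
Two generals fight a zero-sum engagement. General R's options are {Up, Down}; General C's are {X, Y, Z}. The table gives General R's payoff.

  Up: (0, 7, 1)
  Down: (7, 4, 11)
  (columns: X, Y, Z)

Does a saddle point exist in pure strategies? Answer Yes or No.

No

Row minima: Up → 0, Down → 4; maximin = 4.
Column maxima: X → 7, Y → 7, Z → 11; minimax = 7.
4 ≠ 7, so no pure-strategy equilibrium exists.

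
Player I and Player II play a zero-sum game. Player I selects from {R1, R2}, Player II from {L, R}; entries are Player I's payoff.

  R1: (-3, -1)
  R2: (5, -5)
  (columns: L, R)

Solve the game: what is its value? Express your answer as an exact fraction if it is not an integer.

Row minima: R1 → -3, R2 → -5; maximin = -3.
Column maxima: L → 5, R → -1; minimax = -1.
-3 ≠ -1, so there is no saddle point; optimal play is mixed.
Let Player I play R1 with probability p. Expected payoff against L: (-3)p + 5(1−p) = −8p + 5; against R: (-1)p + (-5)(1−p) = 4p − 5.
Setting these equal: −8p + 5 = 4p − 5 ⇒ −12p = -10 ⇒ p = 5/6, and the value is (-8)·(5/6) + 5 = -5/3.
For Player II: with q = P(L), equating R1's and R2's payoffs gives −2q − 1 = 10q − 5 ⇒ q = 1/3.

-5/3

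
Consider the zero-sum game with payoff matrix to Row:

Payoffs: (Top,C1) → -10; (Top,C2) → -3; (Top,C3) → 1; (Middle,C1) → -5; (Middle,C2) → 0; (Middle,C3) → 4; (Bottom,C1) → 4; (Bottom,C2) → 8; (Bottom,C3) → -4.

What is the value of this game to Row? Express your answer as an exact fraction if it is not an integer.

-4/17

Row minima: Top → -10, Middle → -5, Bottom → -4; maximin = -4.
Column maxima: C1 → 4, C2 → 8, C3 → 4; minimax = 4.
-4 ≠ 4, so there is no saddle point; optimal play is mixed.
Top is strictly dominated by Middle, so Row never plays it.
C2 is strictly dominated by C1 (it gives Row strictly more in every row), so Column never plays it.
On the remaining 2×2 (Middle, Bottom vs C1, C3):
Let Row play Middle with probability p. Expected payoff against C1: (-5)p + 4(1−p) = −9p + 4; against C3: 4p + (-4)(1−p) = 8p − 4.
Setting these equal: −9p + 4 = 8p − 4 ⇒ −17p = -8 ⇒ p = 8/17, and the value is (-9)·(8/17) + 4 = -4/17.
For Column: with q = P(C1), equating Middle's and Bottom's payoffs gives −9q + 4 = 8q − 4 ⇒ q = 8/17.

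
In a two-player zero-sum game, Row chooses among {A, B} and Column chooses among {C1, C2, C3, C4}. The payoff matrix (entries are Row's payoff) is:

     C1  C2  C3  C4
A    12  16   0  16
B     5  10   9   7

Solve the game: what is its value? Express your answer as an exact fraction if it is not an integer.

27/4

Row minima: A → 0, B → 5; maximin = 5.
Column maxima: C1 → 12, C2 → 16, C3 → 9, C4 → 16; minimax = 9.
5 ≠ 9, so there is no saddle point; optimal play is mixed.
C2 is strictly dominated by C1 (it gives Row strictly more in every row), so Column never plays it.
C4 is strictly dominated by C1 (it gives Row strictly more in every row), so Column never plays it.
On the remaining 2×2 (A, B vs C1, C3):
Let Row play A with probability p. Expected payoff against C1: 12p + 5(1−p) = 7p + 5; against C3: 0p + 9(1−p) = −9p + 9.
Setting these equal: 7p + 5 = −9p + 9 ⇒ 16p = 4 ⇒ p = 1/4, and the value is (7)·(1/4) + 5 = 27/4.
For Column: with q = P(C1), equating A's and B's payoffs gives 12q = −4q + 9 ⇒ q = 9/16.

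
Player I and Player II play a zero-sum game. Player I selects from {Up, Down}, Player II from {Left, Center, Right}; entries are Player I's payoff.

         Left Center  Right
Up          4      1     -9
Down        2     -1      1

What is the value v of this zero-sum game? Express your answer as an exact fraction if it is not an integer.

-2/3

Row minima: Up → -9, Down → -1; maximin = -1.
Column maxima: Left → 4, Center → 1, Right → 1; minimax = 1.
-1 ≠ 1, so there is no saddle point; optimal play is mixed.
Left is strictly dominated by Center (it gives Player I strictly more in every row), so Player II never plays it.
On the remaining 2×2 (Up, Down vs Center, Right):
Let Player I play Up with probability p. Expected payoff against Center: 1p + (-1)(1−p) = 2p − 1; against Right: (-9)p + 1(1−p) = −10p + 1.
Setting these equal: 2p − 1 = −10p + 1 ⇒ 12p = 2 ⇒ p = 1/6, and the value is (2)·(1/6) − 1 = -2/3.
For Player II: with q = P(Center), equating Up's and Down's payoffs gives 10q − 9 = −2q + 1 ⇒ q = 5/6.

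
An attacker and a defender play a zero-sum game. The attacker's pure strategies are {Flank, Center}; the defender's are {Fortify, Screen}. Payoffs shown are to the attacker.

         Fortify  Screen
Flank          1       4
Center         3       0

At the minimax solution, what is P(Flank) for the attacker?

1/2

Row minima: Flank → 1, Center → 0; maximin = 1.
Column maxima: Fortify → 3, Screen → 4; minimax = 3.
1 ≠ 3, so there is no saddle point; optimal play is mixed.
Let the attacker play Flank with probability p. Expected payoff against Fortify: 1p + 3(1−p) = −2p + 3; against Screen: 4p + 0(1−p) = 4p.
Setting these equal: −2p + 3 = 4p ⇒ −6p = -3 ⇒ p = 1/2, and the value is (-2)·(1/2) + 3 = 2.
For the defender: with q = P(Fortify), equating Flank's and Center's payoffs gives −3q + 4 = 3q ⇒ q = 2/3.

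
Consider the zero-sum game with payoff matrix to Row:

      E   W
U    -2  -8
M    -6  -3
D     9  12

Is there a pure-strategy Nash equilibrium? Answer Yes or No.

Yes

Row minima: U → -8, M → -6, D → 9; maximin = 9.
Column maxima: E → 9, W → 12; minimax = 9.
maximin = minimax = 9, so a saddle point exists.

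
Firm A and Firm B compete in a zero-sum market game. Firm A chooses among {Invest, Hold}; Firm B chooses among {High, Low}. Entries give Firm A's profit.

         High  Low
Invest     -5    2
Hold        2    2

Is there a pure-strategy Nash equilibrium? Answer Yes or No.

Yes

Row minima: Invest → -5, Hold → 2; maximin = 2.
Column maxima: High → 2, Low → 2; minimax = 2.
maximin = minimax = 2, so a saddle point exists.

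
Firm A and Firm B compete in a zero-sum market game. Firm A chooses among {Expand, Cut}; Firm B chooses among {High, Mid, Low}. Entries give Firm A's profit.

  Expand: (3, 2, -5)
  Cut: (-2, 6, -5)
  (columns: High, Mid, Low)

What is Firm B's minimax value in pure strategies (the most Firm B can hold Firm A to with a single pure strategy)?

Column maxima: High → 3, Mid → 6, Low → -5.
The smallest of these is -5.

-5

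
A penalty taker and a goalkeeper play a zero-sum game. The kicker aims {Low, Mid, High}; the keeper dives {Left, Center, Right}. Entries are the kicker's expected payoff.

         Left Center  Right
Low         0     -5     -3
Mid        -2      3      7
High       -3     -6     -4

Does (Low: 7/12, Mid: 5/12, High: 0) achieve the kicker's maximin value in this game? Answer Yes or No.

Against Left this mix gives (7/12)·0 + (5/12)·(-2) = -5/6.
Against Center this mix gives (7/12)·(-5) + (5/12)·3 = -5/3.
Against Right this mix gives (7/12)·(-3) + (5/12)·7 = 7/6.
The keeper will play Center, holding the kicker to -5/3. Shifting weight toward the row that does better against Center would raise this floor (the equalizing mix achieves -1 against both Center and Left), so the proposed strategy is not optimal.

No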